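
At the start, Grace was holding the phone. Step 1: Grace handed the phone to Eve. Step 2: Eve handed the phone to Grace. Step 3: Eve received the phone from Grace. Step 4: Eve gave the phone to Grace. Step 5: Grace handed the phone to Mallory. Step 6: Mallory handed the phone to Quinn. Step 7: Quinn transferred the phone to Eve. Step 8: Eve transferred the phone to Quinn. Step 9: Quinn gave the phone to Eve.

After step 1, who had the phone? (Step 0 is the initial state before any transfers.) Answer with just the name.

Tracking the phone holder through step 1:
After step 0 (start): Grace
After step 1: Eve

At step 1, the holder is Eve.

Answer: Eve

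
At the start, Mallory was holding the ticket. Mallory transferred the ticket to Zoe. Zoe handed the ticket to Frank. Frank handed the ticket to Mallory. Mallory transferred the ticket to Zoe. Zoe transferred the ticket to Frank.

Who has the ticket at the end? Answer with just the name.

Tracking the ticket through each event:
Start: Mallory has the ticket.
After event 1: Zoe has the ticket.
After event 2: Frank has the ticket.
After event 3: Mallory has the ticket.
After event 4: Zoe has the ticket.
After event 5: Frank has the ticket.

Answer: Frank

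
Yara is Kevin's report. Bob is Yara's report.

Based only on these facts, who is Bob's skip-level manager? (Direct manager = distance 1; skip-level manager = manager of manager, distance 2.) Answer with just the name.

Answer: Kevin

Derivation:
Reconstructing the manager chain from the given facts:
  Kevin -> Yara -> Bob
(each arrow means 'manager of the next')
Positions in the chain (0 = top):
  position of Kevin: 0
  position of Yara: 1
  position of Bob: 2

Bob is at position 2; the skip-level manager is 2 steps up the chain, i.e. position 0: Kevin.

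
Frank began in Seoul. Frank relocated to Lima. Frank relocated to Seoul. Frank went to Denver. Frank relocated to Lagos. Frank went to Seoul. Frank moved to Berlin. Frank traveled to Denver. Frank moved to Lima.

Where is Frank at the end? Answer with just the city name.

Tracking Frank's location:
Start: Frank is in Seoul.
After move 1: Seoul -> Lima. Frank is in Lima.
After move 2: Lima -> Seoul. Frank is in Seoul.
After move 3: Seoul -> Denver. Frank is in Denver.
After move 4: Denver -> Lagos. Frank is in Lagos.
After move 5: Lagos -> Seoul. Frank is in Seoul.
After move 6: Seoul -> Berlin. Frank is in Berlin.
After move 7: Berlin -> Denver. Frank is in Denver.
After move 8: Denver -> Lima. Frank is in Lima.

Answer: Lima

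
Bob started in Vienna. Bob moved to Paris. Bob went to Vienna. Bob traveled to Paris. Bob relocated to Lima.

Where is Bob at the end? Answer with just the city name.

Tracking Bob's location:
Start: Bob is in Vienna.
After move 1: Vienna -> Paris. Bob is in Paris.
After move 2: Paris -> Vienna. Bob is in Vienna.
After move 3: Vienna -> Paris. Bob is in Paris.
After move 4: Paris -> Lima. Bob is in Lima.

Answer: Lima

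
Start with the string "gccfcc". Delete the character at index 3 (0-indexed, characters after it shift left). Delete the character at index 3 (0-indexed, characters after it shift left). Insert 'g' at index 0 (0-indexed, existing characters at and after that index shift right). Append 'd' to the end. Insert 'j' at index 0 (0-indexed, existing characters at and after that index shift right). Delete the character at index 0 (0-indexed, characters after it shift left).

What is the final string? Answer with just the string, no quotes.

Applying each edit step by step:
Start: "gccfcc"
Op 1 (delete idx 3 = 'f'): "gccfcc" -> "gcccc"
Op 2 (delete idx 3 = 'c'): "gcccc" -> "gccc"
Op 3 (insert 'g' at idx 0): "gccc" -> "ggccc"
Op 4 (append 'd'): "ggccc" -> "ggcccd"
Op 5 (insert 'j' at idx 0): "ggcccd" -> "jggcccd"
Op 6 (delete idx 0 = 'j'): "jggcccd" -> "ggcccd"

Answer: ggcccd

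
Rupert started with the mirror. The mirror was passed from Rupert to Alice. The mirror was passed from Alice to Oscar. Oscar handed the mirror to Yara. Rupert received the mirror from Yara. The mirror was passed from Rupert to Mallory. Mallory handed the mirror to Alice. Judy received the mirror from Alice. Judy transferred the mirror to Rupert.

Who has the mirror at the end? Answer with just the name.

Answer: Rupert

Derivation:
Tracking the mirror through each event:
Start: Rupert has the mirror.
After event 1: Alice has the mirror.
After event 2: Oscar has the mirror.
After event 3: Yara has the mirror.
After event 4: Rupert has the mirror.
After event 5: Mallory has the mirror.
After event 6: Alice has the mirror.
After event 7: Judy has the mirror.
After event 8: Rupert has the mirror.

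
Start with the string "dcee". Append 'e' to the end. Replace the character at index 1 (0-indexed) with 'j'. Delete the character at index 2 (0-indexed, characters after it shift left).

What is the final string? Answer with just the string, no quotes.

Applying each edit step by step:
Start: "dcee"
Op 1 (append 'e'): "dcee" -> "dceee"
Op 2 (replace idx 1: 'c' -> 'j'): "dceee" -> "djeee"
Op 3 (delete idx 2 = 'e'): "djeee" -> "djee"

Answer: djee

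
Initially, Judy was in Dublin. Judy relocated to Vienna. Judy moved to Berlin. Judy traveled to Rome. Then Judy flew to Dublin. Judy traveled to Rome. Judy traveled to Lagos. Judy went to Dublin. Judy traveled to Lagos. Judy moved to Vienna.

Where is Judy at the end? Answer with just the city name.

Answer: Vienna

Derivation:
Tracking Judy's location:
Start: Judy is in Dublin.
After move 1: Dublin -> Vienna. Judy is in Vienna.
After move 2: Vienna -> Berlin. Judy is in Berlin.
After move 3: Berlin -> Rome. Judy is in Rome.
After move 4: Rome -> Dublin. Judy is in Dublin.
After move 5: Dublin -> Rome. Judy is in Rome.
After move 6: Rome -> Lagos. Judy is in Lagos.
After move 7: Lagos -> Dublin. Judy is in Dublin.
After move 8: Dublin -> Lagos. Judy is in Lagos.
After move 9: Lagos -> Vienna. Judy is in Vienna.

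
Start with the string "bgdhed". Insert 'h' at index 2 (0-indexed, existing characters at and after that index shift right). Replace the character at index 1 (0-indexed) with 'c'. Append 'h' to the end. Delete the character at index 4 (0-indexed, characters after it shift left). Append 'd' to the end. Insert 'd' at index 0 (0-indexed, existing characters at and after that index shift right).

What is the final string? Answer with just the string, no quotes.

Applying each edit step by step:
Start: "bgdhed"
Op 1 (insert 'h' at idx 2): "bgdhed" -> "bghdhed"
Op 2 (replace idx 1: 'g' -> 'c'): "bghdhed" -> "bchdhed"
Op 3 (append 'h'): "bchdhed" -> "bchdhedh"
Op 4 (delete idx 4 = 'h'): "bchdhedh" -> "bchdedh"
Op 5 (append 'd'): "bchdedh" -> "bchdedhd"
Op 6 (insert 'd' at idx 0): "bchdedhd" -> "dbchdedhd"

Answer: dbchdedhd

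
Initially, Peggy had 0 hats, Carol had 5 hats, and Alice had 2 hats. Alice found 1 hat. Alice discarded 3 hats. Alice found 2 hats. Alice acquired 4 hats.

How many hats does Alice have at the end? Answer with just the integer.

Tracking counts step by step:
Start: Peggy=0, Carol=5, Alice=2
Event 1 (Alice +1): Alice: 2 -> 3. State: Peggy=0, Carol=5, Alice=3
Event 2 (Alice -3): Alice: 3 -> 0. State: Peggy=0, Carol=5, Alice=0
Event 3 (Alice +2): Alice: 0 -> 2. State: Peggy=0, Carol=5, Alice=2
Event 4 (Alice +4): Alice: 2 -> 6. State: Peggy=0, Carol=5, Alice=6

Alice's final count: 6

Answer: 6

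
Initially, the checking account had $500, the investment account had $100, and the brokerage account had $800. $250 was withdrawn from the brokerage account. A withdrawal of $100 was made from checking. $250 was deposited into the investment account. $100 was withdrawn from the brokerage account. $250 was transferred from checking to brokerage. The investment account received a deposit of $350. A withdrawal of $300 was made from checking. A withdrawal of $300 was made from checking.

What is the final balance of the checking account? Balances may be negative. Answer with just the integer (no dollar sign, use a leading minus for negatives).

Answer: -450

Derivation:
Tracking account balances step by step:
Start: checking=500, investment=100, brokerage=800
Event 1 (withdraw 250 from brokerage): brokerage: 800 - 250 = 550. Balances: checking=500, investment=100, brokerage=550
Event 2 (withdraw 100 from checking): checking: 500 - 100 = 400. Balances: checking=400, investment=100, brokerage=550
Event 3 (deposit 250 to investment): investment: 100 + 250 = 350. Balances: checking=400, investment=350, brokerage=550
Event 4 (withdraw 100 from brokerage): brokerage: 550 - 100 = 450. Balances: checking=400, investment=350, brokerage=450
Event 5 (transfer 250 checking -> brokerage): checking: 400 - 250 = 150, brokerage: 450 + 250 = 700. Balances: checking=150, investment=350, brokerage=700
Event 6 (deposit 350 to investment): investment: 350 + 350 = 700. Balances: checking=150, investment=700, brokerage=700
Event 7 (withdraw 300 from checking): checking: 150 - 300 = -150. Balances: checking=-150, investment=700, brokerage=700
Event 8 (withdraw 300 from checking): checking: -150 - 300 = -450. Balances: checking=-450, investment=700, brokerage=700

Final balance of checking: -450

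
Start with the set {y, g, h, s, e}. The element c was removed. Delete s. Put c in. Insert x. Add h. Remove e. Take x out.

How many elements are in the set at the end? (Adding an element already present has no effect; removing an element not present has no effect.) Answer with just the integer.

Tracking the set through each operation:
Start: {e, g, h, s, y}
Event 1 (remove c): not present, no change. Set: {e, g, h, s, y}
Event 2 (remove s): removed. Set: {e, g, h, y}
Event 3 (add c): added. Set: {c, e, g, h, y}
Event 4 (add x): added. Set: {c, e, g, h, x, y}
Event 5 (add h): already present, no change. Set: {c, e, g, h, x, y}
Event 6 (remove e): removed. Set: {c, g, h, x, y}
Event 7 (remove x): removed. Set: {c, g, h, y}

Final set: {c, g, h, y} (size 4)

Answer: 4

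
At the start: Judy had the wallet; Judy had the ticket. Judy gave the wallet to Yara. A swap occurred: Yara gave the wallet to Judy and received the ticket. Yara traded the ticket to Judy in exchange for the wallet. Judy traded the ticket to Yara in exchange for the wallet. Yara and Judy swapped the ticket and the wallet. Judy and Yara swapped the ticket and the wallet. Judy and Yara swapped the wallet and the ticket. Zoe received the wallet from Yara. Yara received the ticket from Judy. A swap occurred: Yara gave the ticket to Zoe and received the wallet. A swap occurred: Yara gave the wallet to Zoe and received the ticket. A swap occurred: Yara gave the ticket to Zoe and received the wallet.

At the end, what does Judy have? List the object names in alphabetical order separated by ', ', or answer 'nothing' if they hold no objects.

Tracking all object holders:
Start: wallet:Judy, ticket:Judy
Event 1 (give wallet: Judy -> Yara). State: wallet:Yara, ticket:Judy
Event 2 (swap wallet<->ticket: now wallet:Judy, ticket:Yara). State: wallet:Judy, ticket:Yara
Event 3 (swap ticket<->wallet: now ticket:Judy, wallet:Yara). State: wallet:Yara, ticket:Judy
Event 4 (swap ticket<->wallet: now ticket:Yara, wallet:Judy). State: wallet:Judy, ticket:Yara
Event 5 (swap ticket<->wallet: now ticket:Judy, wallet:Yara). State: wallet:Yara, ticket:Judy
Event 6 (swap ticket<->wallet: now ticket:Yara, wallet:Judy). State: wallet:Judy, ticket:Yara
Event 7 (swap wallet<->ticket: now wallet:Yara, ticket:Judy). State: wallet:Yara, ticket:Judy
Event 8 (give wallet: Yara -> Zoe). State: wallet:Zoe, ticket:Judy
Event 9 (give ticket: Judy -> Yara). State: wallet:Zoe, ticket:Yara
Event 10 (swap ticket<->wallet: now ticket:Zoe, wallet:Yara). State: wallet:Yara, ticket:Zoe
Event 11 (swap wallet<->ticket: now wallet:Zoe, ticket:Yara). State: wallet:Zoe, ticket:Yara
Event 12 (swap ticket<->wallet: now ticket:Zoe, wallet:Yara). State: wallet:Yara, ticket:Zoe

Final state: wallet:Yara, ticket:Zoe
Judy holds: (nothing).

Answer: nothing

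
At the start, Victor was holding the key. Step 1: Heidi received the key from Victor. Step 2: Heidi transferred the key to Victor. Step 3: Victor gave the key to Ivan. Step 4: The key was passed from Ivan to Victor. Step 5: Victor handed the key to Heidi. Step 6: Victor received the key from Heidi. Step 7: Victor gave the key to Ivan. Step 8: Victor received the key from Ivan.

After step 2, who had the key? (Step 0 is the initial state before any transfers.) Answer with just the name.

Answer: Victor

Derivation:
Tracking the key holder through step 2:
After step 0 (start): Victor
After step 1: Heidi
After step 2: Victor

At step 2, the holder is Victor.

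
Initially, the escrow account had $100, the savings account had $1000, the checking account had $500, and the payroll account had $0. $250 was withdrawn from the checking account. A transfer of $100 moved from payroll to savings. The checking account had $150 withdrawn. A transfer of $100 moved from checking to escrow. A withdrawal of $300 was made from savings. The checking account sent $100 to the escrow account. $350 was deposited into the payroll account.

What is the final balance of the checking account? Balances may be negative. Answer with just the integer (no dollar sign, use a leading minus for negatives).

Tracking account balances step by step:
Start: escrow=100, savings=1000, checking=500, payroll=0
Event 1 (withdraw 250 from checking): checking: 500 - 250 = 250. Balances: escrow=100, savings=1000, checking=250, payroll=0
Event 2 (transfer 100 payroll -> savings): payroll: 0 - 100 = -100, savings: 1000 + 100 = 1100. Balances: escrow=100, savings=1100, checking=250, payroll=-100
Event 3 (withdraw 150 from checking): checking: 250 - 150 = 100. Balances: escrow=100, savings=1100, checking=100, payroll=-100
Event 4 (transfer 100 checking -> escrow): checking: 100 - 100 = 0, escrow: 100 + 100 = 200. Balances: escrow=200, savings=1100, checking=0, payroll=-100
Event 5 (withdraw 300 from savings): savings: 1100 - 300 = 800. Balances: escrow=200, savings=800, checking=0, payroll=-100
Event 6 (transfer 100 checking -> escrow): checking: 0 - 100 = -100, escrow: 200 + 100 = 300. Balances: escrow=300, savings=800, checking=-100, payroll=-100
Event 7 (deposit 350 to payroll): payroll: -100 + 350 = 250. Balances: escrow=300, savings=800, checking=-100, payroll=250

Final balance of checking: -100

Answer: -100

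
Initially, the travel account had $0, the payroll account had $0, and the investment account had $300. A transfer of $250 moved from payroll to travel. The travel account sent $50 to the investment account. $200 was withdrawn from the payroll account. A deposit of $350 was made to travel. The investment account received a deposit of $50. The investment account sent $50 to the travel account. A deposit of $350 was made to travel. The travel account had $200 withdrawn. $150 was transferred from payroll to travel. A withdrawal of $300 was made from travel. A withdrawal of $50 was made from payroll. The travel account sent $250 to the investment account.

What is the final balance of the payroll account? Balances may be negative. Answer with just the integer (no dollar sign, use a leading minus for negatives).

Tracking account balances step by step:
Start: travel=0, payroll=0, investment=300
Event 1 (transfer 250 payroll -> travel): payroll: 0 - 250 = -250, travel: 0 + 250 = 250. Balances: travel=250, payroll=-250, investment=300
Event 2 (transfer 50 travel -> investment): travel: 250 - 50 = 200, investment: 300 + 50 = 350. Balances: travel=200, payroll=-250, investment=350
Event 3 (withdraw 200 from payroll): payroll: -250 - 200 = -450. Balances: travel=200, payroll=-450, investment=350
Event 4 (deposit 350 to travel): travel: 200 + 350 = 550. Balances: travel=550, payroll=-450, investment=350
Event 5 (deposit 50 to investment): investment: 350 + 50 = 400. Balances: travel=550, payroll=-450, investment=400
Event 6 (transfer 50 investment -> travel): investment: 400 - 50 = 350, travel: 550 + 50 = 600. Balances: travel=600, payroll=-450, investment=350
Event 7 (deposit 350 to travel): travel: 600 + 350 = 950. Balances: travel=950, payroll=-450, investment=350
Event 8 (withdraw 200 from travel): travel: 950 - 200 = 750. Balances: travel=750, payroll=-450, investment=350
Event 9 (transfer 150 payroll -> travel): payroll: -450 - 150 = -600, travel: 750 + 150 = 900. Balances: travel=900, payroll=-600, investment=350
Event 10 (withdraw 300 from travel): travel: 900 - 300 = 600. Balances: travel=600, payroll=-600, investment=350
Event 11 (withdraw 50 from payroll): payroll: -600 - 50 = -650. Balances: travel=600, payroll=-650, investment=350
Event 12 (transfer 250 travel -> investment): travel: 600 - 250 = 350, investment: 350 + 250 = 600. Balances: travel=350, payroll=-650, investment=600

Final balance of payroll: -650

Answer: -650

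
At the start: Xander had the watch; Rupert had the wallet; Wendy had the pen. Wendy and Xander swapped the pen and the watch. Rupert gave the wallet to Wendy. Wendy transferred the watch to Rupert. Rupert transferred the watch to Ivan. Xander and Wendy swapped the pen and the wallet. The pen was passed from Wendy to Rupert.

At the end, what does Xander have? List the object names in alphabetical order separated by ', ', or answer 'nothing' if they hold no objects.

Answer: wallet

Derivation:
Tracking all object holders:
Start: watch:Xander, wallet:Rupert, pen:Wendy
Event 1 (swap pen<->watch: now pen:Xander, watch:Wendy). State: watch:Wendy, wallet:Rupert, pen:Xander
Event 2 (give wallet: Rupert -> Wendy). State: watch:Wendy, wallet:Wendy, pen:Xander
Event 3 (give watch: Wendy -> Rupert). State: watch:Rupert, wallet:Wendy, pen:Xander
Event 4 (give watch: Rupert -> Ivan). State: watch:Ivan, wallet:Wendy, pen:Xander
Event 5 (swap pen<->wallet: now pen:Wendy, wallet:Xander). State: watch:Ivan, wallet:Xander, pen:Wendy
Event 6 (give pen: Wendy -> Rupert). State: watch:Ivan, wallet:Xander, pen:Rupert

Final state: watch:Ivan, wallet:Xander, pen:Rupert
Xander holds: wallet.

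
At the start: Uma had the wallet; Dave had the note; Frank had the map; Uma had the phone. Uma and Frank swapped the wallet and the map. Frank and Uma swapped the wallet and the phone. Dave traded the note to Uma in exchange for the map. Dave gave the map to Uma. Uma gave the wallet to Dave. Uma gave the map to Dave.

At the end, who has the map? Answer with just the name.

Tracking all object holders:
Start: wallet:Uma, note:Dave, map:Frank, phone:Uma
Event 1 (swap wallet<->map: now wallet:Frank, map:Uma). State: wallet:Frank, note:Dave, map:Uma, phone:Uma
Event 2 (swap wallet<->phone: now wallet:Uma, phone:Frank). State: wallet:Uma, note:Dave, map:Uma, phone:Frank
Event 3 (swap note<->map: now note:Uma, map:Dave). State: wallet:Uma, note:Uma, map:Dave, phone:Frank
Event 4 (give map: Dave -> Uma). State: wallet:Uma, note:Uma, map:Uma, phone:Frank
Event 5 (give wallet: Uma -> Dave). State: wallet:Dave, note:Uma, map:Uma, phone:Frank
Event 6 (give map: Uma -> Dave). State: wallet:Dave, note:Uma, map:Dave, phone:Frank

Final state: wallet:Dave, note:Uma, map:Dave, phone:Frank
The map is held by Dave.

Answer: Dave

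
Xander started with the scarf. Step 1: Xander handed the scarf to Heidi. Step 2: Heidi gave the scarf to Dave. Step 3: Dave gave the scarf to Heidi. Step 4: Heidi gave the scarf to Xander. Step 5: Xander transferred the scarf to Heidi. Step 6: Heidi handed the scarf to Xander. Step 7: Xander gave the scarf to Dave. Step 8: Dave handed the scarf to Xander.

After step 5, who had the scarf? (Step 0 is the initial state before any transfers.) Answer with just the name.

Answer: Heidi

Derivation:
Tracking the scarf holder through step 5:
After step 0 (start): Xander
After step 1: Heidi
After step 2: Dave
After step 3: Heidi
After step 4: Xander
After step 5: Heidi

At step 5, the holder is Heidi.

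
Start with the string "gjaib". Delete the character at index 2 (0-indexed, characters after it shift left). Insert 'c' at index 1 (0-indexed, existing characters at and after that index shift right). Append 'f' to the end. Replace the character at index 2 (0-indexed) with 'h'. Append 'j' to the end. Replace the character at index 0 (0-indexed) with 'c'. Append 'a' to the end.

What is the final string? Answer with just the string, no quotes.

Answer: cchibfja

Derivation:
Applying each edit step by step:
Start: "gjaib"
Op 1 (delete idx 2 = 'a'): "gjaib" -> "gjib"
Op 2 (insert 'c' at idx 1): "gjib" -> "gcjib"
Op 3 (append 'f'): "gcjib" -> "gcjibf"
Op 4 (replace idx 2: 'j' -> 'h'): "gcjibf" -> "gchibf"
Op 5 (append 'j'): "gchibf" -> "gchibfj"
Op 6 (replace idx 0: 'g' -> 'c'): "gchibfj" -> "cchibfj"
Op 7 (append 'a'): "cchibfj" -> "cchibfja"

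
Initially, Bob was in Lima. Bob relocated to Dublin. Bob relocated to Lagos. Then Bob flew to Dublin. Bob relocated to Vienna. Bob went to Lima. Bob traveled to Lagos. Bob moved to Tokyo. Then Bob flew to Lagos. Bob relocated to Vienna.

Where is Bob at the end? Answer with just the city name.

Answer: Vienna

Derivation:
Tracking Bob's location:
Start: Bob is in Lima.
After move 1: Lima -> Dublin. Bob is in Dublin.
After move 2: Dublin -> Lagos. Bob is in Lagos.
After move 3: Lagos -> Dublin. Bob is in Dublin.
After move 4: Dublin -> Vienna. Bob is in Vienna.
After move 5: Vienna -> Lima. Bob is in Lima.
After move 6: Lima -> Lagos. Bob is in Lagos.
After move 7: Lagos -> Tokyo. Bob is in Tokyo.
After move 8: Tokyo -> Lagos. Bob is in Lagos.
After move 9: Lagos -> Vienna. Bob is in Vienna.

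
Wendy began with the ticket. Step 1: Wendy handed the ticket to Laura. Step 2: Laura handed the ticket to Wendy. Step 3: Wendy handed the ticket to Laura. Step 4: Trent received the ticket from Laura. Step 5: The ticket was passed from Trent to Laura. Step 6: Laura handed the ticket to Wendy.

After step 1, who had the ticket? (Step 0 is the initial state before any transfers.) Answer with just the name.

Tracking the ticket holder through step 1:
After step 0 (start): Wendy
After step 1: Laura

At step 1, the holder is Laura.

Answer: Laura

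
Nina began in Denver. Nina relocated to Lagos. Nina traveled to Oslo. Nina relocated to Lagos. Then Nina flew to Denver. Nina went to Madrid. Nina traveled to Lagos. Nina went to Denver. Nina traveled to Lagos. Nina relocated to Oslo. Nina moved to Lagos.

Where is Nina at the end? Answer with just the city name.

Tracking Nina's location:
Start: Nina is in Denver.
After move 1: Denver -> Lagos. Nina is in Lagos.
After move 2: Lagos -> Oslo. Nina is in Oslo.
After move 3: Oslo -> Lagos. Nina is in Lagos.
After move 4: Lagos -> Denver. Nina is in Denver.
After move 5: Denver -> Madrid. Nina is in Madrid.
After move 6: Madrid -> Lagos. Nina is in Lagos.
After move 7: Lagos -> Denver. Nina is in Denver.
After move 8: Denver -> Lagos. Nina is in Lagos.
After move 9: Lagos -> Oslo. Nina is in Oslo.
After move 10: Oslo -> Lagos. Nina is in Lagos.

Answer: Lagos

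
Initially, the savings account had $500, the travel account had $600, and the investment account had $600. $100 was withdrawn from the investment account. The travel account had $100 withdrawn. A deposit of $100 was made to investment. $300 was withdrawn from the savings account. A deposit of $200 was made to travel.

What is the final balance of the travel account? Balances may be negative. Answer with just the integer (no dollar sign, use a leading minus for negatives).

Tracking account balances step by step:
Start: savings=500, travel=600, investment=600
Event 1 (withdraw 100 from investment): investment: 600 - 100 = 500. Balances: savings=500, travel=600, investment=500
Event 2 (withdraw 100 from travel): travel: 600 - 100 = 500. Balances: savings=500, travel=500, investment=500
Event 3 (deposit 100 to investment): investment: 500 + 100 = 600. Balances: savings=500, travel=500, investment=600
Event 4 (withdraw 300 from savings): savings: 500 - 300 = 200. Balances: savings=200, travel=500, investment=600
Event 5 (deposit 200 to travel): travel: 500 + 200 = 700. Balances: savings=200, travel=700, investment=600

Final balance of travel: 700

Answer: 700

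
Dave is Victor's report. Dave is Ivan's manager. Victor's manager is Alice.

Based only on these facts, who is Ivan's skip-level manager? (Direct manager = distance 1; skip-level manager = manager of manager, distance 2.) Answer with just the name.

Reconstructing the manager chain from the given facts:
  Alice -> Victor -> Dave -> Ivan
(each arrow means 'manager of the next')
Positions in the chain (0 = top):
  position of Alice: 0
  position of Victor: 1
  position of Dave: 2
  position of Ivan: 3

Ivan is at position 3; the skip-level manager is 2 steps up the chain, i.e. position 1: Victor.

Answer: Victor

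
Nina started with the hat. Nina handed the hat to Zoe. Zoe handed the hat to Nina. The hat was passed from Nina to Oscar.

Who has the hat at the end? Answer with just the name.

Answer: Oscar

Derivation:
Tracking the hat through each event:
Start: Nina has the hat.
After event 1: Zoe has the hat.
After event 2: Nina has the hat.
After event 3: Oscar has the hat.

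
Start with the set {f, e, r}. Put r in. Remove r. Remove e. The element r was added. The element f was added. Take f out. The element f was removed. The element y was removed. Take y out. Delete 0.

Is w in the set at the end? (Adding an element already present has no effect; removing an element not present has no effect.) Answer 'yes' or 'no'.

Tracking the set through each operation:
Start: {e, f, r}
Event 1 (add r): already present, no change. Set: {e, f, r}
Event 2 (remove r): removed. Set: {e, f}
Event 3 (remove e): removed. Set: {f}
Event 4 (add r): added. Set: {f, r}
Event 5 (add f): already present, no change. Set: {f, r}
Event 6 (remove f): removed. Set: {r}
Event 7 (remove f): not present, no change. Set: {r}
Event 8 (remove y): not present, no change. Set: {r}
Event 9 (remove y): not present, no change. Set: {r}
Event 10 (remove 0): not present, no change. Set: {r}

Final set: {r} (size 1)
w is NOT in the final set.

Answer: no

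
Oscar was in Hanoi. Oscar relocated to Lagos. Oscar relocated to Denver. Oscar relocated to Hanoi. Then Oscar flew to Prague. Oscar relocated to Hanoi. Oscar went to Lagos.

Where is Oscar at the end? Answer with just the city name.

Answer: Lagos

Derivation:
Tracking Oscar's location:
Start: Oscar is in Hanoi.
After move 1: Hanoi -> Lagos. Oscar is in Lagos.
After move 2: Lagos -> Denver. Oscar is in Denver.
After move 3: Denver -> Hanoi. Oscar is in Hanoi.
After move 4: Hanoi -> Prague. Oscar is in Prague.
After move 5: Prague -> Hanoi. Oscar is in Hanoi.
After move 6: Hanoi -> Lagos. Oscar is in Lagos.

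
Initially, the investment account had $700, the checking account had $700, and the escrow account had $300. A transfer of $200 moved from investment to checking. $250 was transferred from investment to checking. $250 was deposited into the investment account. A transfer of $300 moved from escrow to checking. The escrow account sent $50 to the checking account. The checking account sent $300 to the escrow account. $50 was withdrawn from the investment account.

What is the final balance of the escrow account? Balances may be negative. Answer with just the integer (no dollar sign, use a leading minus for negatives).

Answer: 250

Derivation:
Tracking account balances step by step:
Start: investment=700, checking=700, escrow=300
Event 1 (transfer 200 investment -> checking): investment: 700 - 200 = 500, checking: 700 + 200 = 900. Balances: investment=500, checking=900, escrow=300
Event 2 (transfer 250 investment -> checking): investment: 500 - 250 = 250, checking: 900 + 250 = 1150. Balances: investment=250, checking=1150, escrow=300
Event 3 (deposit 250 to investment): investment: 250 + 250 = 500. Balances: investment=500, checking=1150, escrow=300
Event 4 (transfer 300 escrow -> checking): escrow: 300 - 300 = 0, checking: 1150 + 300 = 1450. Balances: investment=500, checking=1450, escrow=0
Event 5 (transfer 50 escrow -> checking): escrow: 0 - 50 = -50, checking: 1450 + 50 = 1500. Balances: investment=500, checking=1500, escrow=-50
Event 6 (transfer 300 checking -> escrow): checking: 1500 - 300 = 1200, escrow: -50 + 300 = 250. Balances: investment=500, checking=1200, escrow=250
Event 7 (withdraw 50 from investment): investment: 500 - 50 = 450. Balances: investment=450, checking=1200, escrow=250

Final balance of escrow: 250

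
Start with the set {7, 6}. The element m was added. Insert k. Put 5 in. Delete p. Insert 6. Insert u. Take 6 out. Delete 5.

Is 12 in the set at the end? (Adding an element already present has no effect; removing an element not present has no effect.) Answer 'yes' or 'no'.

Tracking the set through each operation:
Start: {6, 7}
Event 1 (add m): added. Set: {6, 7, m}
Event 2 (add k): added. Set: {6, 7, k, m}
Event 3 (add 5): added. Set: {5, 6, 7, k, m}
Event 4 (remove p): not present, no change. Set: {5, 6, 7, k, m}
Event 5 (add 6): already present, no change. Set: {5, 6, 7, k, m}
Event 6 (add u): added. Set: {5, 6, 7, k, m, u}
Event 7 (remove 6): removed. Set: {5, 7, k, m, u}
Event 8 (remove 5): removed. Set: {7, k, m, u}

Final set: {7, k, m, u} (size 4)
12 is NOT in the final set.

Answer: no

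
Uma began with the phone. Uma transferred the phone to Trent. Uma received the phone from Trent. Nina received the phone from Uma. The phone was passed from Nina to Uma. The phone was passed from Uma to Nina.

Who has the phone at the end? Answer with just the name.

Tracking the phone through each event:
Start: Uma has the phone.
After event 1: Trent has the phone.
After event 2: Uma has the phone.
After event 3: Nina has the phone.
After event 4: Uma has the phone.
After event 5: Nina has the phone.

Answer: Nina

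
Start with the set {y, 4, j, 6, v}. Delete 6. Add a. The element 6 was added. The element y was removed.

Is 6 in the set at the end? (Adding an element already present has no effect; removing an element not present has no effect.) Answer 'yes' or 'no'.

Tracking the set through each operation:
Start: {4, 6, j, v, y}
Event 1 (remove 6): removed. Set: {4, j, v, y}
Event 2 (add a): added. Set: {4, a, j, v, y}
Event 3 (add 6): added. Set: {4, 6, a, j, v, y}
Event 4 (remove y): removed. Set: {4, 6, a, j, v}

Final set: {4, 6, a, j, v} (size 5)
6 is in the final set.

Answer: yes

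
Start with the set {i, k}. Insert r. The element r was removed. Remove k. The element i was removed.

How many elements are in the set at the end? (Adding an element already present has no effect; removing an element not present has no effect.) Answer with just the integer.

Tracking the set through each operation:
Start: {i, k}
Event 1 (add r): added. Set: {i, k, r}
Event 2 (remove r): removed. Set: {i, k}
Event 3 (remove k): removed. Set: {i}
Event 4 (remove i): removed. Set: {}

Final set: {} (size 0)

Answer: 0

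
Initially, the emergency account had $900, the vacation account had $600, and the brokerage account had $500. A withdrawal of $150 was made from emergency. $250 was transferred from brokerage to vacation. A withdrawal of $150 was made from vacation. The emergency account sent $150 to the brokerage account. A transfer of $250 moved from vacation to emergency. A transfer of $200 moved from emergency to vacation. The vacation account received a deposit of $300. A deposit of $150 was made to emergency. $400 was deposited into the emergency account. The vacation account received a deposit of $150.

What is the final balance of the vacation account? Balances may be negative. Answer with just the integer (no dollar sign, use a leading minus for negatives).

Answer: 1100

Derivation:
Tracking account balances step by step:
Start: emergency=900, vacation=600, brokerage=500
Event 1 (withdraw 150 from emergency): emergency: 900 - 150 = 750. Balances: emergency=750, vacation=600, brokerage=500
Event 2 (transfer 250 brokerage -> vacation): brokerage: 500 - 250 = 250, vacation: 600 + 250 = 850. Balances: emergency=750, vacation=850, brokerage=250
Event 3 (withdraw 150 from vacation): vacation: 850 - 150 = 700. Balances: emergency=750, vacation=700, brokerage=250
Event 4 (transfer 150 emergency -> brokerage): emergency: 750 - 150 = 600, brokerage: 250 + 150 = 400. Balances: emergency=600, vacation=700, brokerage=400
Event 5 (transfer 250 vacation -> emergency): vacation: 700 - 250 = 450, emergency: 600 + 250 = 850. Balances: emergency=850, vacation=450, brokerage=400
Event 6 (transfer 200 emergency -> vacation): emergency: 850 - 200 = 650, vacation: 450 + 200 = 650. Balances: emergency=650, vacation=650, brokerage=400
Event 7 (deposit 300 to vacation): vacation: 650 + 300 = 950. Balances: emergency=650, vacation=950, brokerage=400
Event 8 (deposit 150 to emergency): emergency: 650 + 150 = 800. Balances: emergency=800, vacation=950, brokerage=400
Event 9 (deposit 400 to emergency): emergency: 800 + 400 = 1200. Balances: emergency=1200, vacation=950, brokerage=400
Event 10 (deposit 150 to vacation): vacation: 950 + 150 = 1100. Balances: emergency=1200, vacation=1100, brokerage=400

Final balance of vacation: 1100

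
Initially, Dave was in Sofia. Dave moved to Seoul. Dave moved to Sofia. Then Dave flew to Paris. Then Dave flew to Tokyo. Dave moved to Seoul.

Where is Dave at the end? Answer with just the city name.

Answer: Seoul

Derivation:
Tracking Dave's location:
Start: Dave is in Sofia.
After move 1: Sofia -> Seoul. Dave is in Seoul.
After move 2: Seoul -> Sofia. Dave is in Sofia.
After move 3: Sofia -> Paris. Dave is in Paris.
After move 4: Paris -> Tokyo. Dave is in Tokyo.
After move 5: Tokyo -> Seoul. Dave is in Seoul.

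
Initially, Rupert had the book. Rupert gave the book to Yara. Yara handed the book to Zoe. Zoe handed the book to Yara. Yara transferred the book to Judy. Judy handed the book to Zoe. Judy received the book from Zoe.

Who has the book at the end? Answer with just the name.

Answer: Judy

Derivation:
Tracking the book through each event:
Start: Rupert has the book.
After event 1: Yara has the book.
After event 2: Zoe has the book.
After event 3: Yara has the book.
After event 4: Judy has the book.
After event 5: Zoe has the book.
After event 6: Judy has the book.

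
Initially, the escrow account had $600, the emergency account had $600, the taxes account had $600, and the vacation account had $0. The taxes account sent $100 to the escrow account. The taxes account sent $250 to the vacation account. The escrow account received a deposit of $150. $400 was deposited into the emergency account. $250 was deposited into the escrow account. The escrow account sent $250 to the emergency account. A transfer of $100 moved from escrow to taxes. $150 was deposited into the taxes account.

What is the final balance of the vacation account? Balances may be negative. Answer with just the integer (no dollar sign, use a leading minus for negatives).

Answer: 250

Derivation:
Tracking account balances step by step:
Start: escrow=600, emergency=600, taxes=600, vacation=0
Event 1 (transfer 100 taxes -> escrow): taxes: 600 - 100 = 500, escrow: 600 + 100 = 700. Balances: escrow=700, emergency=600, taxes=500, vacation=0
Event 2 (transfer 250 taxes -> vacation): taxes: 500 - 250 = 250, vacation: 0 + 250 = 250. Balances: escrow=700, emergency=600, taxes=250, vacation=250
Event 3 (deposit 150 to escrow): escrow: 700 + 150 = 850. Balances: escrow=850, emergency=600, taxes=250, vacation=250
Event 4 (deposit 400 to emergency): emergency: 600 + 400 = 1000. Balances: escrow=850, emergency=1000, taxes=250, vacation=250
Event 5 (deposit 250 to escrow): escrow: 850 + 250 = 1100. Balances: escrow=1100, emergency=1000, taxes=250, vacation=250
Event 6 (transfer 250 escrow -> emergency): escrow: 1100 - 250 = 850, emergency: 1000 + 250 = 1250. Balances: escrow=850, emergency=1250, taxes=250, vacation=250
Event 7 (transfer 100 escrow -> taxes): escrow: 850 - 100 = 750, taxes: 250 + 100 = 350. Balances: escrow=750, emergency=1250, taxes=350, vacation=250
Event 8 (deposit 150 to taxes): taxes: 350 + 150 = 500. Balances: escrow=750, emergency=1250, taxes=500, vacation=250

Final balance of vacation: 250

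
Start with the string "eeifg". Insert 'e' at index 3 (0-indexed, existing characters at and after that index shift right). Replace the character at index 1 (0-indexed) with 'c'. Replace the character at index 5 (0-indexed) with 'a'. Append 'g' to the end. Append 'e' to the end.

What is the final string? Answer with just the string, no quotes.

Applying each edit step by step:
Start: "eeifg"
Op 1 (insert 'e' at idx 3): "eeifg" -> "eeiefg"
Op 2 (replace idx 1: 'e' -> 'c'): "eeiefg" -> "eciefg"
Op 3 (replace idx 5: 'g' -> 'a'): "eciefg" -> "eciefa"
Op 4 (append 'g'): "eciefa" -> "eciefag"
Op 5 (append 'e'): "eciefag" -> "eciefage"

Answer: eciefage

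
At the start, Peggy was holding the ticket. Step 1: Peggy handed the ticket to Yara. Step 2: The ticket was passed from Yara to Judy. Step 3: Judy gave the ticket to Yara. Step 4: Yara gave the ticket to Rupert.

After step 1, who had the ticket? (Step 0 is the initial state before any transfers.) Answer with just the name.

Answer: Yara

Derivation:
Tracking the ticket holder through step 1:
After step 0 (start): Peggy
After step 1: Yara

At step 1, the holder is Yara.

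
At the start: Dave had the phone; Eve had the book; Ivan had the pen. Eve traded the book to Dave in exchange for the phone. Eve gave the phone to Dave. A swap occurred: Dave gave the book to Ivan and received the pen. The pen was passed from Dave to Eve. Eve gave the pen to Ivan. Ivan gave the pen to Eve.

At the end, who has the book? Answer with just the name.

Answer: Ivan

Derivation:
Tracking all object holders:
Start: phone:Dave, book:Eve, pen:Ivan
Event 1 (swap book<->phone: now book:Dave, phone:Eve). State: phone:Eve, book:Dave, pen:Ivan
Event 2 (give phone: Eve -> Dave). State: phone:Dave, book:Dave, pen:Ivan
Event 3 (swap book<->pen: now book:Ivan, pen:Dave). State: phone:Dave, book:Ivan, pen:Dave
Event 4 (give pen: Dave -> Eve). State: phone:Dave, book:Ivan, pen:Eve
Event 5 (give pen: Eve -> Ivan). State: phone:Dave, book:Ivan, pen:Ivan
Event 6 (give pen: Ivan -> Eve). State: phone:Dave, book:Ivan, pen:Eve

Final state: phone:Dave, book:Ivan, pen:Eve
The book is held by Ivan.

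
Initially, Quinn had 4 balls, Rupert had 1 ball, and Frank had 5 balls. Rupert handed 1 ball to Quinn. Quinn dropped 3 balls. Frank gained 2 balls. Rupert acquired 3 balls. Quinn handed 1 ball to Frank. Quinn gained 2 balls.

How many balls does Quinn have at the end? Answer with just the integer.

Tracking counts step by step:
Start: Quinn=4, Rupert=1, Frank=5
Event 1 (Rupert -> Quinn, 1): Rupert: 1 -> 0, Quinn: 4 -> 5. State: Quinn=5, Rupert=0, Frank=5
Event 2 (Quinn -3): Quinn: 5 -> 2. State: Quinn=2, Rupert=0, Frank=5
Event 3 (Frank +2): Frank: 5 -> 7. State: Quinn=2, Rupert=0, Frank=7
Event 4 (Rupert +3): Rupert: 0 -> 3. State: Quinn=2, Rupert=3, Frank=7
Event 5 (Quinn -> Frank, 1): Quinn: 2 -> 1, Frank: 7 -> 8. State: Quinn=1, Rupert=3, Frank=8
Event 6 (Quinn +2): Quinn: 1 -> 3. State: Quinn=3, Rupert=3, Frank=8

Quinn's final count: 3

Answer: 3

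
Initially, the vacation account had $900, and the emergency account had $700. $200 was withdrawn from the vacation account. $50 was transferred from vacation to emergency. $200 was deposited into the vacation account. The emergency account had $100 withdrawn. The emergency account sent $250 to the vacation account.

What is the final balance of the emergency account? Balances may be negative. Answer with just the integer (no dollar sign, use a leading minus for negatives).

Answer: 400

Derivation:
Tracking account balances step by step:
Start: vacation=900, emergency=700
Event 1 (withdraw 200 from vacation): vacation: 900 - 200 = 700. Balances: vacation=700, emergency=700
Event 2 (transfer 50 vacation -> emergency): vacation: 700 - 50 = 650, emergency: 700 + 50 = 750. Balances: vacation=650, emergency=750
Event 3 (deposit 200 to vacation): vacation: 650 + 200 = 850. Balances: vacation=850, emergency=750
Event 4 (withdraw 100 from emergency): emergency: 750 - 100 = 650. Balances: vacation=850, emergency=650
Event 5 (transfer 250 emergency -> vacation): emergency: 650 - 250 = 400, vacation: 850 + 250 = 1100. Balances: vacation=1100, emergency=400

Final balance of emergency: 400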